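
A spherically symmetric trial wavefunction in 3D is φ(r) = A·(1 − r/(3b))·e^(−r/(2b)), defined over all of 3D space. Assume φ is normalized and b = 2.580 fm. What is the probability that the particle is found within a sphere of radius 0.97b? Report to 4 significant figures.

P = ∫ |φ|² 4πr² dr over r ≤ 0.97b.
Normalization gives A² = 1/(8·π·b^3/3).
Let u = r/b; then A², 4π and the length scale all cancel, so P = ∫_{0}^{0.97} u^2·(1 - u/3)^2·e^(-u) du ÷ ∫_{0}^{∞} u^2·(1 - u/3)^2·e^(-u) du.
With ∫ u^2·(1 - u/3)^2·e^(-u) du = (-u^4 + 2·u^3 - 3·u^2 - 6·u - 6)·e^(-u)/9 + C, the region integral is ≈ 0.0895066 and the full one is 2/3.
This evaluates to P = 0.13426.

P ≈ 0.1343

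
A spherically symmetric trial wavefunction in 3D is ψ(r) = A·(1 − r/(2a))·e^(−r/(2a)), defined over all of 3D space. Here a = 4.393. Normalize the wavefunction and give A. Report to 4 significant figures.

Normalization requires ∫|ψ|² 4πr² dr = 1, integrated from 0 to ∞.
In 3D with spherical symmetry the volume element is 4πr² dr.
Using ∫₀^∞ rⁿ e^(−αr) dr = n!/αⁿ⁺¹, the integral (without the A² prefactor) comes out to 8·π·a^3.
With a = 4.393: A² = 0.00046933 and A = 0.021664.

A ≈ 0.02166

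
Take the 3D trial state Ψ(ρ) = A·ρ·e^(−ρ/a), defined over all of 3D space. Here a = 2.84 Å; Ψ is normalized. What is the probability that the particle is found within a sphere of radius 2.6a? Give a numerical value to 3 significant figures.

P ≈ 0.594

With dV = 4πρ²dρ, the probability is ∫|Ψ|² dV over ρ ≤ 2.6a.
A² is fixed by ∫₀^∞ 4πρ²|Ψ|² dρ = 1, i.e. A² = (3·π·a^5)^(−1).
Let u = ρ/a; then A², 4π and the length scale all cancel, so P = ∫_{0}^{2.6} u^4·e^(-2·u) du ÷ ∫_{0}^{∞} u^4·e^(-2·u) du.
An antiderivative of u^4·e^(-2·u) is -(u^4/2 + u^3 + 3·u^2/2 + 3·u/2 + 3/4)·e^(-2·u); evaluating from 0 to 2.6 gives ≈ 0.44540, while the full integral is 3/4.
This evaluates to P = 0.5939.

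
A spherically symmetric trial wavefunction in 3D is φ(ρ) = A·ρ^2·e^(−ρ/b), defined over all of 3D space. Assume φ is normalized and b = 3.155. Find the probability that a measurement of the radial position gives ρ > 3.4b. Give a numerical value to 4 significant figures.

P ≈ 0.4799

P = ∫ |φ|² 4πρ² dρ over ρ > 3.4b.
A² is fixed by ∫₀^∞ 4πρ²|φ|² dρ = 1, i.e. A² = (45·π·b^7/2)^(−1).
Substituting u = ρ/b, A², 4π and the length scale all cancel in the ratio: P = ∫_{3.4}^{∞} u^6·e^(-2·u) du / ∫_{0}^{∞} u^6·e^(-2·u) du.
An antiderivative of u^6·e^(-2·u) is -(4·u^6 + 12·u^5 + 30·u^4 + 60·u^3 + 90·u^2 + 90·u + 45)·e^(-2·u)/8; evaluating from 3.4 to ∞ gives ≈ 2.69953, while the full integral is 45/8.
Taking the ratio yields P = 0.47992.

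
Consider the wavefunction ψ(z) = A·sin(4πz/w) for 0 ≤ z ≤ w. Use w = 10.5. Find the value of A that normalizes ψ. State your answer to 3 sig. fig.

A ≈ 0.436

Normalization requires ∫|ψ|² dz = 1, integrated from 0 to w.
With ψ = A·sin(4πz/w), the integral evaluates to A²·[w/2].
So A² = (w/2)^(−1).
Substituting w = 10.5 gives A² = 0.1905, so A = 0.4364.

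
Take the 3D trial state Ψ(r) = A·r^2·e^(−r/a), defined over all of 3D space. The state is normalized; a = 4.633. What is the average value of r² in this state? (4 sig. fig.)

⟨r^2⟩ ≈ 300.5

⟨r²⟩ = ∫ r^2 |Ψ|² 4πr² dr over the full domain.
Evaluating both integrals, ⟨r²⟩ = 14·a^2.
With a = 4.633, ⟨r^2⟩ = 300.51.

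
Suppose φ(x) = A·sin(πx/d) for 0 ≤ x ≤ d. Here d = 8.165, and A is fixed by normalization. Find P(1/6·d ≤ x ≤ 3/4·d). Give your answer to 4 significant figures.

P = ∫_{1/6·d}^{3/4·d} |φ(x)|² dx.
The normalization integral ∫|φ|²dx over the whole domain equals d/2·A², and A² cancels in the ratio.
Substituting u = x/d, A² and the length scale cancel in the ratio: P = ∫_{1/6}^{3/4} sin(π·u)^2 du / ∫_{0}^{1} sin(π·u)^2 du.
An antiderivative of sin(π·u)^2 is u/2 - sin(2·π·u)/(4·π); evaluating from 1/6 to 3/4 gives √(3)/(8·π) + 1/(4·π) + 7/24, while the full integral is 1/2.
This works out to P = (3·√(3) + 6 + 7·π)/(12·π).

P ≈ 0.8803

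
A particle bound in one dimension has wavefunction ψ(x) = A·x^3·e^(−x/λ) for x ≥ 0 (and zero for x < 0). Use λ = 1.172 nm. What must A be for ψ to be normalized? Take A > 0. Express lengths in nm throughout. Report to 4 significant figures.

Normalization requires ∫|ψ|² dx = 1, integrated from 0 to ∞.
Using ∫₀^∞ xⁿ e^(−αx) dx = n!/αⁿ⁺¹, with ψ = A·x^3·e^(−x/λ), the integral evaluates to A²·[45·λ^7/8].
Plugging in λ = 1.172 yields A = 0.24193.

A ≈ 0.2419 nm^(-7/2)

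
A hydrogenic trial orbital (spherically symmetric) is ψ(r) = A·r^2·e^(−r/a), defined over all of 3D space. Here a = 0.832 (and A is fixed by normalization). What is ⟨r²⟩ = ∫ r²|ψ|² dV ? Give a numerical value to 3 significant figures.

The expectation value is the |ψ|²-weighted average of r^2: ∫ r^2|ψ|² 4πr² dr.
Evaluating both integrals, ⟨r²⟩ = 14·a^2.
Putting a = 0.832 gives 9.691.

⟨r^2⟩ ≈ 9.69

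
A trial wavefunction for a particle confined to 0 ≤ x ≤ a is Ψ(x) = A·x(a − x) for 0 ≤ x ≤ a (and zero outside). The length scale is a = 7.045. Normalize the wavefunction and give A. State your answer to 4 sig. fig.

The normalization condition is ∫|Ψ|² dx = 1 from 0 to a.
∫|Ψ|² dx = A²·(a^5/30).
Hence A² = 1/[a^5/30].
Plugging in a = 7.045 yields A = 0.041577.

A ≈ 0.04158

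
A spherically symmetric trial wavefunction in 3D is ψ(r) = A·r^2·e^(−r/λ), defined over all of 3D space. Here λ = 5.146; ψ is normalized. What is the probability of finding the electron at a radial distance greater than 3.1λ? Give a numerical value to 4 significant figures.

P ≈ 0.5742

With dV = 4πr²dr, the probability is ∫|ψ|² dV over r > 3.1λ.
A² is fixed by ∫₀^∞ 4πr²|ψ|² dr = 1, i.e. A² = (45·π·λ^7/2)^(−1).
Substituting u = r/λ, A², 4π and the length scale all cancel in the ratio: P = ∫_{3.1}^{∞} u^6·e^(-2·u) du / ∫_{0}^{∞} u^6·e^(-2·u) du.
Using ∫ u^6·e^(-2·u) du = -(4·u^6 + 12·u^5 + 30·u^4 + 60·u^3 + 90·u^2 + 90·u + 45)·e^(-2·u)/8, the numerator is ≈ 3.22995 and the denominator is 45/8.
Taking the ratio yields P = 0.57421.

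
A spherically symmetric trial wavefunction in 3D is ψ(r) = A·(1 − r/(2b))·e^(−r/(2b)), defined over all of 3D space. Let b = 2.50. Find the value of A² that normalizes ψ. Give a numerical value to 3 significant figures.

Require ∫ |ψ|² 4πr² dr = 1 over the whole domain.
The angular integral contributes 4π, leaving ∫₀^∞ r²|ψ|² dr.
Recall ∫₀^∞ r^m e^(−r/β) dr = m!·β^(m+1), carrying out the integral gives A² · 8·π·b^3.
Hence A² = 1/[8·π·b^3].
Substituting b = 2.50 gives A² = 0.002546, so A = 0.05046.

A^2 ≈ 0.00255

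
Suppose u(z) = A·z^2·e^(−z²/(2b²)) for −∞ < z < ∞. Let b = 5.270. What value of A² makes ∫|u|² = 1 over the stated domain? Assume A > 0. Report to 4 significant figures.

A^2 ≈ 0.0001851

The normalization condition is ∫|u|² dz = 1 from −∞ to ∞.
The integral (without the A² prefactor) comes out to 3·√(π)·b^5/4.
Setting this equal to 1 gives A² = 1/(3·√(π)·b^5/4).
With b = 5.270: A² = 0.00018506 and A = 0.013604.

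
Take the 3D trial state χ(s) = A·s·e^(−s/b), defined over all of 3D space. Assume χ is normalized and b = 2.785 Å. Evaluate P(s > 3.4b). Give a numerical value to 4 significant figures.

P ≈ 0.1920

P = ∫ |χ|² 4πs² ds over s > 3.4b.
The full normalization integral is A²·[3·π·b^5] = 1, fixing A².
In terms of u = s/b (A², 4π and the length scale all cancel between numerator and denominator), P = [∫_{3.4}^{∞} u^4·e^(-2·u) du] / [∫_{0}^{∞} u^4·e^(-2·u) du].
Using ∫ u^4·e^(-2·u) du = -(u^4/2 + u^3 + 3·u^2/2 + 3·u/2 + 3/4)·e^(-2·u), the numerator is ≈ 0.144023 and the denominator is 3/4.
This evaluates to P = 0.19203.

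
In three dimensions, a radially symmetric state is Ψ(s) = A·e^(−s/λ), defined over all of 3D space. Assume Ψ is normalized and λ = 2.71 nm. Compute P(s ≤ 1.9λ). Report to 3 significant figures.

With dV = 4πs²ds, the probability is ∫|Ψ|² dV over s ≤ 1.9λ.
A² is fixed by ∫₀^∞ 4πs²|Ψ|² ds = 1, i.e. A² = (π·λ^3)^(−1).
Let u = s/λ; then A², 4π and the length scale all cancel, so P = ∫_{0}^{1.9} u^2·e^(-2·u) du ÷ ∫_{0}^{∞} u^2·e^(-2·u) du.
Using ∫ u^2·e^(-2·u) du = -(2·u^2 + 2·u + 1)·e^(-2·u)/4, the numerator is 1/4 - 601·e^(-19/5)/200 and the denominator is 1/4.
The region integral divided by the full integral gives P = 0.7311.

P ≈ 0.731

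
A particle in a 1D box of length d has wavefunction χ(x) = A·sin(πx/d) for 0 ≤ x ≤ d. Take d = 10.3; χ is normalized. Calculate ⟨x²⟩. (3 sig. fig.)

⟨x^2⟩ ≈ 30.0

⟨x²⟩ = ∫ x^2 |χ|² dx over the full domain.
Using sin²θ = (1 − cos 2θ)/2, evaluating both integrals, ⟨x²⟩ = -d^2/(2·π^2) + d^2/3.
With d = 10.3, ⟨x^2⟩ = 29.99.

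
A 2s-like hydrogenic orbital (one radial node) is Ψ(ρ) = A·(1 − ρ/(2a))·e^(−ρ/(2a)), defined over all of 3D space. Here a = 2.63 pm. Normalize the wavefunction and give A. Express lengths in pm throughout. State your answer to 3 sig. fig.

A ≈ 0.0468 pm^(-3/2)

We need A² ∫|f|² 4πρ² dρ = 1, taking the integral from 0 to ∞.
In 3D with spherical symmetry the volume element is 4πρ² dρ.
With ∫₀^∞ ρ^4 e^(−αρ) dρ = 4!/α^5, with Ψ = A·(1 − ρ/(2a))·e^(−ρ/(2a)), the integral evaluates to A²·[8·π·a^3].
Hence A² = 1/[8·π·a^3].
With a = 2.63: A² = 0.002187 and A = 0.04677.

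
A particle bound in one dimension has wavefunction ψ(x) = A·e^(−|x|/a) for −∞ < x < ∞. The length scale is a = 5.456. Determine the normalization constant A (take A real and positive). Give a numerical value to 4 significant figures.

Require ∫ |ψ|² dx = 1 over the whole domain.
Recall ∫₀^∞ x^m e^(−x/β) dx = m!·β^(m+1), the integral (without the A² prefactor) comes out to a.
So A² = (a)^(−1).
With a = 5.456: A² = 0.18328 and A = 0.42812.

A ≈ 0.4281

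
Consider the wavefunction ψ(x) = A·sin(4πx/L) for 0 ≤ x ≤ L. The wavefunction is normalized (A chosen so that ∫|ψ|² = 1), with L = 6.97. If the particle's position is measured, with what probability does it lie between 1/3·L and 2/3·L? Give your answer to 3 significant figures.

P ≈ 0.402

|ψ|² is the probability density, so P = ∫_{1/3·L}^{2/3·L} |ψ|² dx.
The normalization integral ∫|ψ|²dx over the whole domain equals L/2·A², and A² cancels in the ratio.
Let u = x/L; then A² and the length scale cancel, so P = ∫_{1/3}^{2/3} sin(4·π·u)^2 du ÷ ∫_{0}^{1} sin(4·π·u)^2 du.
Using ∫ sin(4·π·u)^2 du = u/2 - sin(4·π·u)·cos(4·π·u)/(8·π), the numerator is √(3)/(16·π) + 1/6 and the denominator is 1/2.
Taking the ratio, P = (√(3)/8 + π/3)/π.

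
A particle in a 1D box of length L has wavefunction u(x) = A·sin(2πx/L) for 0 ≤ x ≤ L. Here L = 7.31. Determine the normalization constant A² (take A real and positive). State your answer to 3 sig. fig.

The normalization condition is ∫|u|² dx = 1 from 0 to L.
With ∫₀^L sin²(nπx/L) dx = L/2, carrying out the integral gives A² · L/2.
With L = 7.31: A² = 0.2736 and A = 0.5231.

A^2 ≈ 0.274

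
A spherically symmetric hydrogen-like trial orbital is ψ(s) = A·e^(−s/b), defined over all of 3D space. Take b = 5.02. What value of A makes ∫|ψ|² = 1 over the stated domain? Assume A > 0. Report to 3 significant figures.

Normalization requires ∫|ψ|² 4πs² ds = 1, integrated from 0 to ∞.
In 3D with spherical symmetry the volume element is 4πs² ds.
With ∫₀^∞ s^2 e^(−αs) ds = 2!/α^3, ∫|ψ|² 4πs² ds = A²·(π·b^3).
So A² = (π·b^3)^(−1).
Plugging in b = 5.02 yields A = 0.05016.

A ≈ 0.0502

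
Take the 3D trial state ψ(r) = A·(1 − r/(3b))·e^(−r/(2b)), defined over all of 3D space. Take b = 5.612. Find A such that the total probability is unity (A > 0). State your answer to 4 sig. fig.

A ≈ 0.02599

The normalization condition is ∫|ψ|² 4πr² dr = 1 from 0 to ∞.
(Spherical symmetry: dV = 4πr² dr.)
∫|ψ|² 4πr² dr = A²·(8·π·b^3/3).
So A² = (8·π·b^3/3)^(−1).
Substituting b = 5.612 gives A² = 0.00067535, so A = 0.025987.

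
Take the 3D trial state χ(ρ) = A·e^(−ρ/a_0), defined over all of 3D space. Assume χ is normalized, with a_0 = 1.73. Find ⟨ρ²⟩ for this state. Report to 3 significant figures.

⟨ρ²⟩ = ∫ ρ^2 |χ|² 4πρ² dρ over the full domain.
With ∫₀^∞ ρ^4 e^(−αρ) dρ = 4!/α^5, the ratio of the moment integral to the normalization integral gives ⟨ρ²⟩ = 3·a_0^2.
With a_0 = 1.73, ⟨ρ^2⟩ = 8.979.

⟨ρ^2⟩ ≈ 8.98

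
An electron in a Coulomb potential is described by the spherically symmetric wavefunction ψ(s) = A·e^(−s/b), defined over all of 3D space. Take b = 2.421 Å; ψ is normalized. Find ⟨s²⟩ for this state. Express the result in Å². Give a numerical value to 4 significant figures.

⟨s^2⟩ ≈ 17.58 Å^2

By definition ⟨s²⟩ = ∫ s^2 |ψ(s)|² 4πs² ds.
Recall ∫₀^∞ s^m e^(−s/β) ds = m!·β^(m+1), evaluating both integrals, ⟨s²⟩ = 3·b^2.
With b = 2.421, ⟨s^2⟩ = 17.584.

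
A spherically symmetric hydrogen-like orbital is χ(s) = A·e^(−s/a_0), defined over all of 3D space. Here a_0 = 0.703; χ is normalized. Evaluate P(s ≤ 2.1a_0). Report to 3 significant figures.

P ≈ 0.790

P = ∫ |χ|² 4πs² ds over s ≤ 2.1a_0.
The full normalization integral is A²·[π·a_0^3] = 1, fixing A².
In terms of u = s/a_0 (A², 4π and the length scale all cancel between numerator and denominator), P = [∫_{0}^{2.1} u^2·e^(-2·u) du] / [∫_{0}^{∞} u^2·e^(-2·u) du].
Using ∫ u^2·e^(-2·u) du = -(2·u^2 + 2·u + 1)·e^(-2·u)/4, the numerator is 1/4 - 701·e^(-21/5)/200 and the denominator is 1/4.
The region integral divided by the full integral gives P = 0.7898.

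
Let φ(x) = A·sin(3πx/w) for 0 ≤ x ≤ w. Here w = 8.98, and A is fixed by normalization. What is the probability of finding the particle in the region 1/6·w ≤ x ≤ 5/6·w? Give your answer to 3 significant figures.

P ≈ 0.667

P = ∫_{1/6·w}^{5/6·w} |φ(x)|² dx.
The normalization integral ∫|φ|²dx over the whole domain equals w/2·A², and A² cancels in the ratio.
Let u = x/w; then A² and the length scale cancel, so P = ∫_{1/6}^{5/6} sin(3·π·u)^2 du ÷ ∫_{0}^{1} sin(3·π·u)^2 du.
An antiderivative of sin(3·π·u)^2 is u/2 - sin(6·π·u)/(12·π); evaluating from 1/6 to 5/6 gives 1/3, while the full integral is 1/2.
This works out to P = 2/3.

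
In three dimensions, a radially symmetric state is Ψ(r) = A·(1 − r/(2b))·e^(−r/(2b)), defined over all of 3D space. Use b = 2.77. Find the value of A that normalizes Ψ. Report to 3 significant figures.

A ≈ 0.0433

We need A² ∫|f|² 4πr² dr = 1, taking the integral from 0 to ∞.
In 3D with spherical symmetry the volume element is 4πr² dr.
With Ψ = A·(1 − r/(2b))·e^(−r/(2b)), the integral evaluates to A²·[8·π·b^3].
Hence A² = 1/[8·π·b^3].
Plugging in b = 2.77 yields A = 0.04327.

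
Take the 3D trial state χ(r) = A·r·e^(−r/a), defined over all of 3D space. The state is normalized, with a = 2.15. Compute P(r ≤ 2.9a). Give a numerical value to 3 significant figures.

With dV = 4πr²dr, the probability is ∫|χ|² dV over r ≤ 2.9a.
Normalization gives A² = 1/(3·π·a^5).
Let u = r/a; then A², 4π and the length scale all cancel, so P = ∫_{0}^{2.9} u^4·e^(-2·u) du ÷ ∫_{0}^{∞} u^4·e^(-2·u) du.
Using ∫ u^4·e^(-2·u) du = -(u^4/2 + u^3 + 3·u^2/2 + 3·u/2 + 3/4)·e^(-2·u), the numerator is ≈ 0.51546 and the denominator is 3/4.
This evaluates to P = 0.6873.

P ≈ 0.687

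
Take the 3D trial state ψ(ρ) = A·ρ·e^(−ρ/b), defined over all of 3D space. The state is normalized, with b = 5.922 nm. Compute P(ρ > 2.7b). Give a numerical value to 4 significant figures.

P = ∫ |ψ|² 4πρ² dρ over ρ > 2.7b.
The full normalization integral is A²·[3·π·b^5] = 1, fixing A².
Substituting u = ρ/b, A², 4π and the length scale all cancel in the ratio: P = ∫_{2.7}^{∞} u^4·e^(-2·u) du / ∫_{0}^{∞} u^4·e^(-2·u) du.
Using ∫ u^4·e^(-2·u) du = -(u^4/2 + u^3 + 3·u^2/2 + 3·u/2 + 3/4)·e^(-2·u), the numerator is ≈ 0.279983 and the denominator is 3/4.
This evaluates to P = 0.37331.

P ≈ 0.3733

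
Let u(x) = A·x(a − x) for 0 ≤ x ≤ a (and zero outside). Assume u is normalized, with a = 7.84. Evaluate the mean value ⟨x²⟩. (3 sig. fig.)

The expectation value is the |u|²-weighted average of x^2: ∫ x^2|u|² dx.
Expanding the polynomial and integrating term by term, the ratio of the moment integral to the normalization integral gives ⟨x²⟩ = 2·a^2/7.
Putting a = 7.84 gives 17.56.

⟨x^2⟩ ≈ 17.6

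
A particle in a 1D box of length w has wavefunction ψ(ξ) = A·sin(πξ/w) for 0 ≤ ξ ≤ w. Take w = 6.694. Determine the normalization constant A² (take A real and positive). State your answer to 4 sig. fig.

The normalization condition is ∫|ψ|² dξ = 1 from 0 to w.
Using sin²θ = (1 − cos 2θ)/2, the integral (without the A² prefactor) comes out to w/2.
So A² = (w/2)^(−1).
Plugging in w = 6.694 yields A = 0.54660.

A^2 ≈ 0.2988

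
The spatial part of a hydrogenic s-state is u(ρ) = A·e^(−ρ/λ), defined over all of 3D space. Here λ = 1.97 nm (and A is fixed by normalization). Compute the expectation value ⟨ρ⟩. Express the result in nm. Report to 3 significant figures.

By definition ⟨ρ⟩ = ∫ ρ |u(ρ)|² 4πρ² dρ.
With ∫₀^∞ ρ^3 e^(−αρ) dρ = 3!/α^4, evaluating both integrals, ⟨ρ⟩ = 3·λ/2.
With λ = 1.97, ⟨ρ⟩ = 2.955.

⟨ρ⟩ ≈ 2.96 nm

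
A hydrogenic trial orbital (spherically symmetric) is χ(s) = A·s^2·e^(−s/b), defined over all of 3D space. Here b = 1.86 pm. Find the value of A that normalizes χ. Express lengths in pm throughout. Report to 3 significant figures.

The normalization condition is ∫|χ|² 4πs² ds = 1 from 0 to ∞.
The angular integral contributes 4π, leaving ∫₀^∞ s²|χ|² ds.
Recall ∫₀^∞ s^m e^(−s/β) ds = m!·β^(m+1), with χ = A·s^2·e^(−s/b), the integral evaluates to A²·[45·π·b^7/2].
So A² = (45·π·b^7/2)^(−1).
Substituting b = 1.86 gives A² = 0.0001837, so A = 0.01355.

A ≈ 0.0136 pm^(-7/2)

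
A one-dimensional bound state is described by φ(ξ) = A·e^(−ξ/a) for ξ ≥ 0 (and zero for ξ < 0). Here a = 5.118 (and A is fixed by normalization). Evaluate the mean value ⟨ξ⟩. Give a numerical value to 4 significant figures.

⟨ξ⟩ ≈ 2.559

The expectation value is the |φ|²-weighted average of ξ: ∫ ξ|φ|² dξ.
Using ∫₀^∞ ξⁿ e^(−αξ) dξ = n!/αⁿ⁺¹, evaluating both integrals, ⟨ξ⟩ = a/2.
Putting a = 5.118 gives 2.5590.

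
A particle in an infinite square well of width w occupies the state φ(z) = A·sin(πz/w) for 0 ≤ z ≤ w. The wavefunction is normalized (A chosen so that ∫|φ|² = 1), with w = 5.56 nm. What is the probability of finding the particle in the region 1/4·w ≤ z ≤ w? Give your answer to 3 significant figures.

P ≈ 0.909

|φ|² is the probability density, so P = ∫_{1/4·w}^{w} |φ|² dz.
With A² fixed by ∫|φ|² = 1, i.e. A² = (w/2)^(−1), substitute and integrate.
Let u = z/w; then A² and the length scale cancel, so P = ∫_{1/4}^{1} sin(π·u)^2 du ÷ ∫_{0}^{1} sin(π·u)^2 du.
Using ∫ sin(π·u)^2 du = u/2 - sin(2·π·u)/(4·π), the numerator is 1/(4·π) + 3/8 and the denominator is 1/2.
Taking the ratio, P = (2 + 3·π)/(4·π).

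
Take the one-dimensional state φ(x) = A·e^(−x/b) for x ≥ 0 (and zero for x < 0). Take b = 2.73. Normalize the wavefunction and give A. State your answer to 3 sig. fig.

We need A² ∫|f|² dx = 1, taking the integral from 0 to ∞.
With φ = A·e^(−x/b), the integral evaluates to A²·[b/2].
Plugging in b = 2.73 yields A = 0.8559.

A ≈ 0.856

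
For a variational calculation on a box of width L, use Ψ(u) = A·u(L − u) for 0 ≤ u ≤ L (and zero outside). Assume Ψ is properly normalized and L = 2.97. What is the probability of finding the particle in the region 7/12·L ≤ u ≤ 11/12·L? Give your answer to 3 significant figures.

P ≈ 0.342

The probability is P = ∫ |Ψ|² du over [7/12·L, 11/12·L].
Since A² = 1/(L^5/30), this is the region integral divided by the full normalization integral.
Substituting t = u/L, A² and the length scale cancel in the ratio: P = ∫_{7/12}^{11/12} t^2·(1 - t)^2 dt / ∫_{0}^{1} t^2·(1 - t)^2 dt.
With ∫ t^2·(1 - t)^2 dt = t^3·(6·t^2 - 15·t + 10)/30 + C, the region integral is ≈ 0.011384 and the full one is 1/30.
This works out to P = 0.3415.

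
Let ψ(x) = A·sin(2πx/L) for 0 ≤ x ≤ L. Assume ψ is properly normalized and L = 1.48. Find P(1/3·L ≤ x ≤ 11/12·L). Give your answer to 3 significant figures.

P ≈ 0.583

P = ∫_{1/3·L}^{11/12·L} |ψ(x)|² dx.
With A² fixed by ∫|ψ|² = 1, i.e. A² = (L/2)^(−1), substitute and integrate.
Substituting u = x/L, A² and the length scale cancel in the ratio: P = ∫_{1/3}^{11/12} sin(2·π·u)^2 du / ∫_{0}^{1} sin(2·π·u)^2 du.
With ∫ sin(2·π·u)^2 du = u/2 - sin(4·π·u)/(8·π) + C, the region integral is 7/24 and the full one is 1/2.
Taking the ratio, P = 7/12.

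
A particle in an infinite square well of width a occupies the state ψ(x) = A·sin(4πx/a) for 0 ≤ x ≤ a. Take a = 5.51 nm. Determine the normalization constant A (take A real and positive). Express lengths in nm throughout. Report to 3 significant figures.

The normalization condition is ∫|ψ|² dx = 1 from 0 to a.
Using sin²θ = (1 − cos 2θ)/2, with ψ = A·sin(4πx/a), the integral evaluates to A²·[a/2].
Hence A² = 1/[a/2].
Plugging in a = 5.51 yields A = 0.6025.

A ≈ 0.602 nm^(-1/2)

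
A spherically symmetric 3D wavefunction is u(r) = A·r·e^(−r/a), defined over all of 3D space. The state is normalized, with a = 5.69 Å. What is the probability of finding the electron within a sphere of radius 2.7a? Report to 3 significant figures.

Integrate the radial probability density 4πr²|u|² over r ≤ 2.7a.
The full normalization integral is A²·[3·π·a^5] = 1, fixing A².
In terms of t = r/a (A², 4π and the length scale all cancel between numerator and denominator), P = [∫_{0}^{2.7} t^4·e^(-2·t) dt] / [∫_{0}^{∞} t^4·e^(-2·t) dt].
With ∫ t^4·e^(-2·t) dt = -(t^4/2 + t^3 + 3·t^2/2 + 3·t/2 + 3/4)·e^(-2·t) + C, the region integral is ≈ 0.47002 and the full one is 3/4.
The region integral divided by the full integral gives P = 0.6267.

P ≈ 0.627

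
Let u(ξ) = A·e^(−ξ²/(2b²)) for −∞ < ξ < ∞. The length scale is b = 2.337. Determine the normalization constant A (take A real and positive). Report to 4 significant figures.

Normalization requires ∫|u|² dξ = 1, integrated from −∞ to ∞.
Using the Gaussian integral ∫_{−∞}^{∞} e^(−αξ²) dξ = √(π/α), the integral (without the A² prefactor) comes out to √(π)·b.
So A² = (√(π)·b)^(−1).
With b = 2.337: A² = 0.24142 and A = 0.49134.

A ≈ 0.4913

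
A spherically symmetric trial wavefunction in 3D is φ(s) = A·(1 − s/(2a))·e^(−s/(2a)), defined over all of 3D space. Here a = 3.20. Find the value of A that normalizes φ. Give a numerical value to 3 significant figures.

A ≈ 0.0348

Require ∫ |φ|² 4πs² ds = 1 over the whole domain.
In 3D with spherical symmetry the volume element is 4πs² ds.
The integral (without the A² prefactor) comes out to 8·π·a^3.
Setting this equal to 1 gives A² = 1/(8·π·a^3).
With a = 3.20: A² = 0.001214 and A = 0.03485.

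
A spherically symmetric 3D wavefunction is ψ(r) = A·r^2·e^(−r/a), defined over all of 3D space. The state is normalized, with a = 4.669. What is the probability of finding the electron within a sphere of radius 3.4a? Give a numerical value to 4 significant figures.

P = ∫ |ψ|² 4πr² dr over r ≤ 3.4a.
Normalization gives A² = 1/(45·π·a^7/2).
In terms of u = r/a (A², 4π and the length scale all cancel between numerator and denominator), P = [∫_{0}^{3.4} u^6·e^(-2·u) du] / [∫_{0}^{∞} u^6·e^(-2·u) du].
With ∫ u^6·e^(-2·u) du = -(4·u^6 + 12·u^5 + 30·u^4 + 60·u^3 + 90·u^2 + 90·u + 45)·e^(-2·u)/8 + C, the region integral is ≈ 2.92547 and the full one is 45/8.
Taking the ratio yields P = 0.52008.

P ≈ 0.5201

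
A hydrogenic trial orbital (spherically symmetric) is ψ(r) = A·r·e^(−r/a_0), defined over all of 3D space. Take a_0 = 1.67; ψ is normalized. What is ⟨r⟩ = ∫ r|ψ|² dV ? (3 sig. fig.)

By definition ⟨r⟩ = ∫ r |ψ(r)|² 4πr² dr.
Evaluating both integrals, ⟨r⟩ = 5·a_0/2.
Putting a_0 = 1.67 gives 4.175.

⟨r⟩ ≈ 4.18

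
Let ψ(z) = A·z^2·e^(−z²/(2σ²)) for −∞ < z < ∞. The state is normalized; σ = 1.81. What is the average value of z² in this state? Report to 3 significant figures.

⟨z^2⟩ ≈ 8.19

The expectation value is the |ψ|²-weighted average of z^2: ∫ z^2|ψ|² dz.
Differentiating ∫e^(−αz²) dz = √(π/α) under α to get the higher moments, the ratio of the moment integral to the normalization integral gives ⟨z²⟩ = 5·σ^2/2.
With σ = 1.81, ⟨z^2⟩ = 8.190.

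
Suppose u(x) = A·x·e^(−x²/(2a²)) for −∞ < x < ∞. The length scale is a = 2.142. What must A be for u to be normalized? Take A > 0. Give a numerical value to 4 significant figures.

A ≈ 0.3388

Normalization requires ∫|u|² dx = 1, integrated from −∞ to ∞.
Using the Gaussian integral ∫_{−∞}^{∞} e^(−αx²) dx = √(π/α), carrying out the integral gives A² · √(π)·a^3/2.
Substituting a = 2.142 gives A² = 0.11481, so A = 0.33884.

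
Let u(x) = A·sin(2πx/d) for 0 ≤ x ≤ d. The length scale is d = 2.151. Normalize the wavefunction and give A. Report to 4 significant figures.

A ≈ 0.9643

The normalization condition is ∫|u|² dx = 1 from 0 to d.
Using sin²θ = (1 − cos 2θ)/2, carrying out the integral gives A² · d/2.
Setting this equal to 1 gives A² = 1/(d/2).
With d = 2.151: A² = 0.92980 and A = 0.96426.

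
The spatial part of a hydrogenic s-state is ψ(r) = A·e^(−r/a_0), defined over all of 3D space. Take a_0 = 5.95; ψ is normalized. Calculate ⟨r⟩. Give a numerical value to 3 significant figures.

By definition ⟨r⟩ = ∫ r |ψ(r)|² 4πr² dr.
The ratio of the moment integral to the normalization integral gives ⟨r⟩ = 3·a_0/2.
Putting a_0 = 5.95 gives 8.925.

⟨r⟩ ≈ 8.93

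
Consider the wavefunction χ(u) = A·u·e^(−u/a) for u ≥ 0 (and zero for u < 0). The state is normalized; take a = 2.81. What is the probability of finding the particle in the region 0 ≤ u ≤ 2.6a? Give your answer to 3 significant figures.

|χ|² is the probability density, so P = ∫_{0}^{2.6a} |χ|² du.
The normalization integral ∫|χ|²du over the whole domain equals a^3/4·A², and A² cancels in the ratio.
Substituting t = u/a, A² and the length scale cancel in the ratio: P = ∫_{0}^{2.6} t^2·e^(-2·t) dt / ∫_{0}^{∞} t^2·e^(-2·t) dt.
An antiderivative of t^2·e^(-2·t) is -(2·t^2 + 2·t + 1)·e^(-2·t)/4; evaluating from 0 to 2.6 gives 1/4 - 493·e^(-26/5)/100, while the full integral is 1/4.
The result is P = 0.8912.

P ≈ 0.891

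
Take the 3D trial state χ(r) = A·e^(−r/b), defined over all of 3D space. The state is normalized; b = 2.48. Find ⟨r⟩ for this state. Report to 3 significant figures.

⟨r⟩ ≈ 3.72

The expectation value is the |χ|²-weighted average of r: ∫ r|χ|² 4πr² dr.
Recall ∫₀^∞ r^m e^(−r/β) dr = m!·β^(m+1), the ratio of the moment integral to the normalization integral gives ⟨r⟩ = 3·b/2.
Putting b = 2.48 gives 3.720.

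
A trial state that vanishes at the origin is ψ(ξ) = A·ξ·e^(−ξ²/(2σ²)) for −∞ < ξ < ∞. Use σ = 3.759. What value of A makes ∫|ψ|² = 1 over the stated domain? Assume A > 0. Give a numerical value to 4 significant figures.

A ≈ 0.1458

The normalization condition is ∫|ψ|² dξ = 1 from −∞ to ∞.
The integral (without the A² prefactor) comes out to √(π)·σ^3/2.
Plugging in σ = 3.759 yields A = 0.14575.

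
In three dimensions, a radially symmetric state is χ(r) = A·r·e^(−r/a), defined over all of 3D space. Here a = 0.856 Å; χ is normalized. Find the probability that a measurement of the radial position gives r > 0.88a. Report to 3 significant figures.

P = ∫ |χ|² 4πr² dr over r > 0.88a.
The full normalization integral is A²·[3·π·a^5] = 1, fixing A².
Let u = r/a; then A², 4π and the length scale all cancel, so P = ∫_{0.88}^{∞} u^4·e^(-2·u) du ÷ ∫_{0}^{∞} u^4·e^(-2·u) du.
Using ∫ u^4·e^(-2·u) du = -(u^4/2 + u^3 + 3·u^2/2 + 3·u/2 + 3/4)·e^(-2·u), the numerator is ≈ 0.72481 and the denominator is 3/4.
This evaluates to P = 0.9664.

P ≈ 0.966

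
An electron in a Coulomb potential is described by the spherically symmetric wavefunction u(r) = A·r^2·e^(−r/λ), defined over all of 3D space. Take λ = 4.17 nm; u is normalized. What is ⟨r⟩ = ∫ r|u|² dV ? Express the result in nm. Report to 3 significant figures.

⟨r⟩ ≈ 14.6 nm

The expectation value is the |u|²-weighted average of r: ∫ r|u|² 4πr² dr.
The ratio of the moment integral to the normalization integral gives ⟨r⟩ = 7·λ/2.
With λ = 4.17, ⟨r⟩ = 14.60.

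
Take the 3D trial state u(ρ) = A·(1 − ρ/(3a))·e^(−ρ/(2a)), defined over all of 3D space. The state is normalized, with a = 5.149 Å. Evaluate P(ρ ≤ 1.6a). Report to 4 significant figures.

With dV = 4πρ²dρ, the probability is ∫|u|² dV over ρ ≤ 1.6a.
The full normalization integral is A²·[8·π·a^3/3] = 1, fixing A².
Let t = ρ/a; then A², 4π and the length scale all cancel, so P = ∫_{0}^{1.6} t^2·(1 - t/3)^2·e^(-t) dt ÷ ∫_{0}^{∞} t^2·(1 - t/3)^2·e^(-t) dt.
An antiderivative of t^2·(1 - t/3)^2·e^(-t) is (-t^4 + 2·t^3 - 3·t^2 - 6·t - 6)·e^(-t)/9; evaluating from 0 to 1.6 gives ≈ 0.181182, while the full integral is 2/3.
Taking the ratio yields P = 0.27177.

P ≈ 0.2718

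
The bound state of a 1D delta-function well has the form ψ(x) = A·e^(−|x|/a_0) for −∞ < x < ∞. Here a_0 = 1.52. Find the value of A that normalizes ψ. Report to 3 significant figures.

We need A² ∫|f|² dx = 1, taking the integral from −∞ to ∞.
Using ∫₀^∞ xⁿ e^(−αx) dx = n!/αⁿ⁺¹, ∫|ψ|² dx = A²·(a_0).
So A² = (a_0)^(−1).
Plugging in a_0 = 1.52 yields A = 0.8111.

A ≈ 0.811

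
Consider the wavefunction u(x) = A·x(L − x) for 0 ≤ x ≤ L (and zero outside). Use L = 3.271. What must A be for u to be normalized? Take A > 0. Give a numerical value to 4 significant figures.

A ≈ 0.2830

Normalization requires ∫|u|² dx = 1, integrated from 0 to L.
Expanding the polynomial and integrating term by term, carrying out the integral gives A² · L^5/30.
Substituting L = 3.271 gives A² = 0.080116, so A = 0.28305.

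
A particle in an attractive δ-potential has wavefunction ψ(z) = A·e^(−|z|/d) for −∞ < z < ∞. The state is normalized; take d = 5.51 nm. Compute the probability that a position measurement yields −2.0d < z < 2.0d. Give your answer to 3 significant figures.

P ≈ 0.982

The probability is P = ∫ |ψ|² dz over [−2.0d, 2.0d].
The normalization integral ∫|ψ|²dz over the whole domain equals d·A², and A² cancels in the ratio.
By symmetry take twice the z ≥ 0 contribution in numerator and denominator; the 2's cancel. Let u = z/d; then A² and the length scale cancel, so P = ∫_{0}^{2.0} e^(-2·u) du ÷ ∫_{0}^{∞} e^(-2·u) du.
Using ∫ e^(-2·u) du = -e^(-2·u)/2, the numerator is 1/2 - e^(-4)/2 and the denominator is 1/2.
The result is P = 0.9817.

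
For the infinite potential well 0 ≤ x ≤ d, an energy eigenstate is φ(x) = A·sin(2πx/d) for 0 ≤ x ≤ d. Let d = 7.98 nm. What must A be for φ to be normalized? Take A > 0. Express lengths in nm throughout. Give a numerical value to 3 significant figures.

A ≈ 0.501 nm^(-1/2)

Require ∫ |φ|² dx = 1 over the whole domain.
Using sin²θ = (1 − cos 2θ)/2, the integral (without the A² prefactor) comes out to d/2.
So A² = (d/2)^(−1).
Substituting d = 7.98 gives A² = 0.2506, so A = 0.5006.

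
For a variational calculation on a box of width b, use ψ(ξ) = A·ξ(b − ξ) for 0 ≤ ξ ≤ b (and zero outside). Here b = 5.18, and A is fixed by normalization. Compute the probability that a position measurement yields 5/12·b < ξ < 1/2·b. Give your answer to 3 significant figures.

P ≈ 0.153

|ψ|² is the probability density, so P = ∫_{5/12·b}^{1/2·b} |ψ|² dξ.
The normalization integral ∫|ψ|²dξ over the whole domain equals b^5/30·A², and A² cancels in the ratio.
Let u = ξ/b; then A² and the length scale cancel, so P = ∫_{5/12}^{1/2} u^2·(1 - u)^2 du ÷ ∫_{0}^{1} u^2·(1 - u)^2 du.
An antiderivative of u^2·(1 - u)^2 is u^3·(6·u^2 - 15·u + 10)/30; evaluating from 5/12 to 1/2 gives ≈ 0.0051127, while the full integral is 1/30.
The result is P = 0.1534.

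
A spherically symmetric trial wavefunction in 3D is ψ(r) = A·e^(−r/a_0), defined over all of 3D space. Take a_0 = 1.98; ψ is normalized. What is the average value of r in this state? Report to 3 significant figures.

⟨r⟩ ≈ 2.97

⟨r⟩ = ∫ r |ψ|² 4πr² dr over the full domain.
Evaluating both integrals, ⟨r⟩ = 3·a_0/2.
With a_0 = 1.98, ⟨r⟩ = 2.970.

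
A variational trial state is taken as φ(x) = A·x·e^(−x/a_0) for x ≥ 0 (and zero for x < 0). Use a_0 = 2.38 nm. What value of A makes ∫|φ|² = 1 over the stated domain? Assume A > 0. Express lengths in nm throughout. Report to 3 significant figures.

A ≈ 0.545 nm^(-3/2)

Normalization requires ∫|φ|² dx = 1, integrated from 0 to ∞.
With ∫₀^∞ x^2 e^(−αx) dx = 2!/α^3, ∫|φ|² dx = A²·(a_0^3/4).
Substituting a_0 = 2.38 gives A² = 0.2967, so A = 0.5447.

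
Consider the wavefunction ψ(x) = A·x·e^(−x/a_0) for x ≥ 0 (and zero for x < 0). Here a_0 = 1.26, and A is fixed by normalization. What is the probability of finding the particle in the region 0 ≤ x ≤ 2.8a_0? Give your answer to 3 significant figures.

The probability is P = ∫ |ψ|² dx over [0, 2.8a_0].
Since A² = 1/(a_0^3/4), this is the region integral divided by the full normalization integral.
Substituting u = x/a_0, A² and the length scale cancel in the ratio: P = ∫_{0}^{2.8} u^2·e^(-2·u) du / ∫_{0}^{∞} u^2·e^(-2·u) du.
With ∫ u^2·e^(-2·u) du = -(2·u^2 + 2·u + 1)·e^(-2·u)/4 + C, the region integral is 1/4 - 557·e^(-28/5)/100 and the full one is 1/4.
This works out to P = 0.9176.

P ≈ 0.918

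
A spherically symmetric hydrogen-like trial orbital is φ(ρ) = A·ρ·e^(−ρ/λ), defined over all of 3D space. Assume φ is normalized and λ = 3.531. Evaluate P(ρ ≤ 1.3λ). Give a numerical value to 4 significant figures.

Integrate the radial probability density 4πρ²|φ|² over ρ ≤ 1.3λ.
Normalization gives A² = 1/(3·π·λ^5).
Substituting u = ρ/λ, A², 4π and the length scale all cancel in the ratio: P = ∫_{0}^{1.3} u^4·e^(-2·u) du / ∫_{0}^{∞} u^4·e^(-2·u) du.
With ∫ u^4·e^(-2·u) du = -(u^4/2 + u^3 + 3·u^2/2 + 3·u/2 + 3/4)·e^(-2·u) + C, the region integral is ≈ 0.0919324 and the full one is 3/4.
The region integral divided by the full integral gives P = 0.12258.

P ≈ 0.1226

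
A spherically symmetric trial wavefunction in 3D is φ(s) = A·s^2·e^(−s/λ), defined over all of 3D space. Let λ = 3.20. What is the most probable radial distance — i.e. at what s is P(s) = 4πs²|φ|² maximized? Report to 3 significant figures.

Set d/ds [P(s) = 4πs²|φ|²] = 0 and solve for s > 0.
This gives s = 3·λ.
With λ = 3.20, the most probable radial distance is 9.600.

s ≈ 9.60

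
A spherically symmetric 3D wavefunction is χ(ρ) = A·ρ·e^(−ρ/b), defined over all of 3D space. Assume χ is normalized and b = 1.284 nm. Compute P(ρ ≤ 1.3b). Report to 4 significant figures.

With dV = 4πρ²dρ, the probability is ∫|χ|² dV over ρ ≤ 1.3b.
A² is fixed by ∫₀^∞ 4πρ²|χ|² dρ = 1, i.e. A² = (3·π·b^5)^(−1).
Let u = ρ/b; then A², 4π and the length scale all cancel, so P = ∫_{0}^{1.3} u^4·e^(-2·u) du ÷ ∫_{0}^{∞} u^4·e^(-2·u) du.
With ∫ u^4·e^(-2·u) du = -(u^4/2 + u^3 + 3·u^2/2 + 3·u/2 + 3/4)·e^(-2·u) + C, the region integral is ≈ 0.0919324 and the full one is 3/4.
Taking the ratio yields P = 0.12258.

P ≈ 0.1226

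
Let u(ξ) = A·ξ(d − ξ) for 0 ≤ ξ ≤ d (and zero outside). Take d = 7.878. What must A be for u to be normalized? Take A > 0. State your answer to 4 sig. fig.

We need A² ∫|f|² dξ = 1, taking the integral from 0 to d.
Carrying out the integral gives A² · d^5/30.
So A² = (d^5/30)^(−1).
Plugging in d = 7.878 yields A = 0.031443.

A ≈ 0.03144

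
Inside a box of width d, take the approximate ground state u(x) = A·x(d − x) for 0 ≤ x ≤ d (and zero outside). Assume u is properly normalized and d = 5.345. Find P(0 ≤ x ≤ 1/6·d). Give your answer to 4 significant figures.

P = ∫_{0}^{1/6·d} |u(x)|² dx.
With A² fixed by ∫|u|² = 1, i.e. A² = (d^5/30)^(−1), substitute and integrate.
In terms of t = x/d (A² and the length scale cancel between numerator and denominator), P = [∫_{0}^{1/6} t^2·(1 - t)^2 dt] / [∫_{0}^{1} t^2·(1 - t)^2 dt].
Using ∫ t^2·(1 - t)^2 dt = t^3·(6·t^2 - 15·t + 10)/30, the numerator is ≈ 0.00118313 and the denominator is 1/30.
This works out to P = 23/648.

P ≈ 0.03549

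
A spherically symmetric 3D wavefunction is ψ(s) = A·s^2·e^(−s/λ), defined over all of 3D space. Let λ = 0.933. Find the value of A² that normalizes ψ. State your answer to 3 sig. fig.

A^2 ≈ 0.0230

Normalization requires ∫|ψ|² 4πs² ds = 1, integrated from 0 to ∞.
(Spherical symmetry: dV = 4πs² ds.)
With ∫₀^∞ s^6 e^(−αs) ds = 6!/α^7, ∫|ψ|² 4πs² ds = A²·(45·π·λ^7/2).
Hence A² = 1/[45·π·λ^7/2].
Plugging in λ = 0.933 yields A = 0.1516.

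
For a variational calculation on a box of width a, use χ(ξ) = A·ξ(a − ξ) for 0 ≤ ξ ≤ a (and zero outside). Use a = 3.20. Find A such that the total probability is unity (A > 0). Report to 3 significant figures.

A ≈ 0.299

We need A² ∫|f|² dξ = 1, taking the integral from 0 to a.
Expanding the polynomial and integrating term by term, ∫|χ|² dξ = A²·(a^5/30).
So A² = (a^5/30)^(−1).
With a = 3.20: A² = 0.08941 and A = 0.2990.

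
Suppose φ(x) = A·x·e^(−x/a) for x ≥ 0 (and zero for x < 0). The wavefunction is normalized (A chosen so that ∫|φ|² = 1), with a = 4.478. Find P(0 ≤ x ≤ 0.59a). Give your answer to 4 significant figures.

|φ|² is the probability density, so P = ∫_{0}^{0.59a} |φ|² dx.
With A² fixed by ∫|φ|² = 1, i.e. A² = (a^3/4)^(−1), substitute and integrate.
Substituting u = x/a, A² and the length scale cancel in the ratio: P = ∫_{0}^{0.59} u^2·e^(-2·u) du / ∫_{0}^{∞} u^2·e^(-2·u) du.
With ∫ u^2·e^(-2·u) du = -(2·u^2 + 2·u + 1)·e^(-2·u)/4 + C, the region integral is ≈ 0.0290512 and the full one is 1/4.
Taking the ratio, P = 0.11620.

P ≈ 0.1162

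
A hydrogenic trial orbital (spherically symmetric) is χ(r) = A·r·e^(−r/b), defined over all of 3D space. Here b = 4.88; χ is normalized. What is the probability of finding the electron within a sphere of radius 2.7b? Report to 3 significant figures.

Integrate the radial probability density 4πr²|χ|² over r ≤ 2.7b.
A² is fixed by ∫₀^∞ 4πr²|χ|² dr = 1, i.e. A² = (3·π·b^5)^(−1).
In terms of u = r/b (A², 4π and the length scale all cancel between numerator and denominator), P = [∫_{0}^{2.7} u^4·e^(-2·u) du] / [∫_{0}^{∞} u^4·e^(-2·u) du].
Using ∫ u^4·e^(-2·u) du = -(u^4/2 + u^3 + 3·u^2/2 + 3·u/2 + 3/4)·e^(-2·u), the numerator is ≈ 0.47002 and the denominator is 3/4.
Taking the ratio yields P = 0.6267.

P ≈ 0.627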